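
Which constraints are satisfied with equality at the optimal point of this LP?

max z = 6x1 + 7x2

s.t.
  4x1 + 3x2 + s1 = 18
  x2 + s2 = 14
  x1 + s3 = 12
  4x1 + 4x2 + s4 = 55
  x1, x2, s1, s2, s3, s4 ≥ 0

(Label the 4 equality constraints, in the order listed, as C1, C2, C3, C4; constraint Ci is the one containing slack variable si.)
Optimal: x1 = 0, x2 = 6
Binding: C1, x1 ≥ 0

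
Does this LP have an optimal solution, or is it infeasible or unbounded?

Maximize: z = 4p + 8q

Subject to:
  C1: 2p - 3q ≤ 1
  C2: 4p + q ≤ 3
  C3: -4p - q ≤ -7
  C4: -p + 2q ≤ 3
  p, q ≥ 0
C2 requires 4p + q ≤ 3, while C3 (-4p - q ≤ -7) is equivalent to 4p + q ≥ 7. Together they would need 7 ≤ 4p + q ≤ 3, which is impossible since 7 > 3. No point satisfies all constraints.

The feasible region is empty; the LP is infeasible.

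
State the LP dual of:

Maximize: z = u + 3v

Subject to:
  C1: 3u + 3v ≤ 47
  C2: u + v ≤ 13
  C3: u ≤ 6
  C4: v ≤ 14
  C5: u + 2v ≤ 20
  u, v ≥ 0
Minimize: z = 47y1 + 13y2 + 6y3 + 14y4 + 20y5

Subject to:
  C1: -3y1 - y2 - y3 - y5 ≤ -1
  C2: -3y1 - y2 - y4 - 2y5 ≤ -3
  y1, y2, y3, y4, y5 ≥ 0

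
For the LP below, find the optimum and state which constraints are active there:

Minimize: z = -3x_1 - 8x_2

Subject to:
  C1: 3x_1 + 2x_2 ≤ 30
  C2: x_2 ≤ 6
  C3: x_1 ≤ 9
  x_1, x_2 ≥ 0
Optimal: x_1 = 6, x_2 = 6
Slack at optimum:
  C1: slack = 0 (binding)
  C2: slack = 0 (binding)
  C3: slack = 3
  x_1 ≥ 0: x_1 = 6
  x_2 ≥ 0: x_2 = 6
Binding constraints: C1, C2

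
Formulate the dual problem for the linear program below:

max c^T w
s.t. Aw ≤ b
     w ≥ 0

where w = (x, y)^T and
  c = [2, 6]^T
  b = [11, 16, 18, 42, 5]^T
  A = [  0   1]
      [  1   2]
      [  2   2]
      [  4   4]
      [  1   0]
Minimize: z = 11y1 + 16y2 + 18y3 + 42y4 + 5y5

Subject to:
  C1: -y2 - 2y3 - 4y4 - y5 ≤ -2
  C2: -y1 - 2y2 - 2y3 - 4y4 ≤ -6
  y1, y2, y3, y4, y5 ≥ 0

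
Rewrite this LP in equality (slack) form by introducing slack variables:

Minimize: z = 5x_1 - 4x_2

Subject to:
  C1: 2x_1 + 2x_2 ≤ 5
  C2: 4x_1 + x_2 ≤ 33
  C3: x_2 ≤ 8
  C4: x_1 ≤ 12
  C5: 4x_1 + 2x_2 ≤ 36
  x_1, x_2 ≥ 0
min z = 5x_1 - 4x_2

s.t.
  2x_1 + 2x_2 + s1 = 5
  4x_1 + x_2 + s2 = 33
  x_2 + s3 = 8
  x_1 + s4 = 12
  4x_1 + 2x_2 + s5 = 36
  x_1, x_2, s1, s2, s3, s4, s5 ≥ 0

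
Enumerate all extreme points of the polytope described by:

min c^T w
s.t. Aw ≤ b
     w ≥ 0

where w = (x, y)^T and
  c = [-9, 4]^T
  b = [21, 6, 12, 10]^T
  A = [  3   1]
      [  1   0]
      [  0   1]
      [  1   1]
Each vertex is the intersection of two constraint boundaries that also satisfies all remaining constraints:
  x = 0 and y = 0 → (0, 0)
  x = 6 and y = 0 → (6, 0)
  3x + y = 21 and x = 6 → (6, 3)
  3x + y = 21 and x + y = 10 → (5.5, 4.5)
  x + y = 10 and x = 0 → (0, 10)

Vertices: (0, 0), (6, 0), (6, 3), (5.5, 4.5), (0, 10)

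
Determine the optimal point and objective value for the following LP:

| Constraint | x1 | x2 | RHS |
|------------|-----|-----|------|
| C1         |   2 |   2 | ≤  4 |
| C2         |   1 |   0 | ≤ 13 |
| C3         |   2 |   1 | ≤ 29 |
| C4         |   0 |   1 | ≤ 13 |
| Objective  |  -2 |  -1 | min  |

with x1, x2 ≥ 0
x1 = 2, x2 = 0, z = -4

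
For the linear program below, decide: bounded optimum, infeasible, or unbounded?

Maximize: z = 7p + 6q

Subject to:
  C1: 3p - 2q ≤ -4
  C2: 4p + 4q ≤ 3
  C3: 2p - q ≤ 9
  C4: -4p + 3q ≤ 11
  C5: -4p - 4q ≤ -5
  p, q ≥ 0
C2 requires 4p + 4q ≤ 3, while C5 (-4p - 4q ≤ -5) is equivalent to 4p + 4q ≥ 5. Together they would need 5 ≤ 4p + 4q ≤ 3, which is impossible since 5 > 3. No point satisfies all constraints.

Infeasible — the constraint set is empty.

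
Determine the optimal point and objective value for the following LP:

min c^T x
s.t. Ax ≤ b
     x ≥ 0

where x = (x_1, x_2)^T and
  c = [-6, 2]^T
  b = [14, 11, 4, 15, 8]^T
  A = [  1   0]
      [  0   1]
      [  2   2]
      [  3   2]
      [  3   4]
x_1 = 2, x_2 = 0, z = -12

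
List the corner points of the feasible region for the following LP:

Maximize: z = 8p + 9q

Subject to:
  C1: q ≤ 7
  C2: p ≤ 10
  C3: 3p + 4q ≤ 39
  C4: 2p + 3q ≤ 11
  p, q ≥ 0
Each vertex is the intersection of two constraint boundaries that also satisfies all remaining constraints:
  p = 0 and q = 0 → (0, 0)
  2p + 3q = 11 and q = 0 → (5.5, 0)
  2p + 3q = 11 and p = 0 → (0, 3.667)

Vertices: (0, 0), (5.5, 0), (0, 3.667)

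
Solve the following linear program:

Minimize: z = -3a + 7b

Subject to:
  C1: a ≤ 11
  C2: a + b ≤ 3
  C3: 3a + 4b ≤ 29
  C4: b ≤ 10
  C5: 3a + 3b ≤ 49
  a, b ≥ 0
a = 3, b = 0, z = -9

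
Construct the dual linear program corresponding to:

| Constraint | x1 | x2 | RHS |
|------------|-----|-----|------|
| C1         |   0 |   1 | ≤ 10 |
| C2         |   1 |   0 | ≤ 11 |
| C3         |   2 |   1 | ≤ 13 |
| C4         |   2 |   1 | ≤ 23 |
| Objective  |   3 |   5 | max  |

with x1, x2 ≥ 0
Minimize: z = 10y1 + 11y2 + 13y3 + 23y4

Subject to:
  C1: -y2 - 2y3 - 2y4 ≤ -3
  C2: -y1 - y3 - y4 ≤ -5
  y1, y2, y3, y4 ≥ 0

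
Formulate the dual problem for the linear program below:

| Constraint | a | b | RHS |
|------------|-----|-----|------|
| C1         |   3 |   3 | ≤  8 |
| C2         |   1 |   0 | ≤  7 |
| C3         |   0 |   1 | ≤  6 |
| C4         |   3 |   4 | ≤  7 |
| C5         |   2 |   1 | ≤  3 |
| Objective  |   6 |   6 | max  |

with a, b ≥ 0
Minimize: z = 8y1 + 7y2 + 6y3 + 7y4 + 3y5

Subject to:
  C1: -3y1 - y2 - 3y4 - 2y5 ≤ -6
  C2: -3y1 - y3 - 4y4 - y5 ≤ -6
  y1, y2, y3, y4, y5 ≥ 0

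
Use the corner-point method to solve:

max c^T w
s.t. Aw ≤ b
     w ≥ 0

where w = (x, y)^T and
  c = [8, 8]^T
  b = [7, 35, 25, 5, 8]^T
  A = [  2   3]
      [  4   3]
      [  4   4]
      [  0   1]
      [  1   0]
Each vertex is the intersection of two constraint boundaries that also satisfies all remaining constraints:
  x = 0 and y = 0 → (0, 0)
  2x + 3y = 7 and y = 0 → (3.5, 0)
  2x + 3y = 7 and x = 0 → (0, 2.333)

Evaluating z = 8x + 8y at each vertex:
  (0, 0): z = 0
  (3.5, 0): z = 28
  (0, 2.333): z = 18.67

The maximum is at (3.5, 0) with z = 28.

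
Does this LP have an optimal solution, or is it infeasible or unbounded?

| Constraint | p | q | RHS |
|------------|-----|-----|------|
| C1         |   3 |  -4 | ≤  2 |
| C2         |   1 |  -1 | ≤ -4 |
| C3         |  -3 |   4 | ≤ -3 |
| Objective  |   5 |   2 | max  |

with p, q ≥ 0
C1 requires 3p - 4q ≤ 2, while C3 (-3p + 4q ≤ -3) is equivalent to 3p - 4q ≥ 3. Together they would need 3 ≤ 3p - 4q ≤ 2, which is impossible since 3 > 2. No point satisfies all constraints.

The feasible region is empty; the LP is infeasible.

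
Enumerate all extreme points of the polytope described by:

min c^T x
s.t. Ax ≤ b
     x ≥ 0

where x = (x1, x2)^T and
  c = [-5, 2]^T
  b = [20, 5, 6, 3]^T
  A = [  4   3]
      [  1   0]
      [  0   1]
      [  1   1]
Each vertex is the intersection of two constraint boundaries that also satisfies all remaining constraints:
  x1 = 0 and x2 = 0 → (0, 0)
  x1 + x2 = 3 and x2 = 0 → (3, 0)
  x1 + x2 = 3 and x1 = 0 → (0, 3)

Vertices: (0, 0), (3, 0), (0, 3)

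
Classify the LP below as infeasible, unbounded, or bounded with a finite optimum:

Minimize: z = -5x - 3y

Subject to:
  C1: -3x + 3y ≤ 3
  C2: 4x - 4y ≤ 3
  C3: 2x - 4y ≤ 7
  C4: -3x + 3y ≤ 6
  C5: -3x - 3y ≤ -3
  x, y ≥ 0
Feasible point: (0, 1) satisfies every constraint, so the LP is feasible.
Direction d = (1, 1): for each constraint row a, a·d ≤ 0 —
  (-3)(1) + (3)(1) = 0 ≤ 0
  (4)(1) + (-4)(1) = 0 ≤ 0
  (2)(1) + (-4)(1) = -2 ≤ 0
  (-3)(1) + (3)(1) = 0 ≤ 0
  (-3)(1) + (-3)(1) = -6 ≤ 0
and d ≥ 0, so (0, 1) + t·d stays feasible for every t ≥ 0. Along this ray z = -5x - 3y changes by -8 per unit t, so z → −∞.

Unbounded — the objective can decrease without bound over the feasible region.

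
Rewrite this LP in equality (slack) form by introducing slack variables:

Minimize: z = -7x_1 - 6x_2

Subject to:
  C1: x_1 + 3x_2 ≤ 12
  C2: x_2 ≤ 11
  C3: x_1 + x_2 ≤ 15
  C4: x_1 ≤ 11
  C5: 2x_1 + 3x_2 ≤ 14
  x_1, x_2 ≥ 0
min z = -7x_1 - 6x_2

s.t.
  x_1 + 3x_2 + s1 = 12
  x_2 + s2 = 11
  x_1 + x_2 + s3 = 15
  x_1 + s4 = 11
  2x_1 + 3x_2 + s5 = 14
  x_1, x_2, s1, s2, s3, s4, s5 ≥ 0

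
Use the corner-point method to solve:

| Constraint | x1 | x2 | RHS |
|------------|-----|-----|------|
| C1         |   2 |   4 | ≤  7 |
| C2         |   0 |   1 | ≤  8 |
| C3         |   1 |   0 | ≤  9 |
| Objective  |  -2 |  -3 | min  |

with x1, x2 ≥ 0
Each vertex is the intersection of two constraint boundaries that also satisfies all remaining constraints:
  x1 = 0 and x2 = 0 → (0, 0)
  2x1 + 4x2 = 7 and x2 = 0 → (3.5, 0)
  2x1 + 4x2 = 7 and x1 = 0 → (0, 1.75)

Evaluating z = -2x1 - 3x2 at each vertex:
  (0, 0): z = 0
  (3.5, 0): z = -7
  (0, 1.75): z = -5.25

The minimum is at (3.5, 0) with z = -7.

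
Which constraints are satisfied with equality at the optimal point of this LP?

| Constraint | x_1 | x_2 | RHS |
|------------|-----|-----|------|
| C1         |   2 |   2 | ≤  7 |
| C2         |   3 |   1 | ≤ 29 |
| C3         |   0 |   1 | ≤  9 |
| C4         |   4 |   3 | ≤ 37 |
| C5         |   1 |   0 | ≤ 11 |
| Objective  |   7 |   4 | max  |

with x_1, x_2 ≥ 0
Optimal: x_1 = 3.5, x_2 = 0
Binding: C1, x_2 ≥ 0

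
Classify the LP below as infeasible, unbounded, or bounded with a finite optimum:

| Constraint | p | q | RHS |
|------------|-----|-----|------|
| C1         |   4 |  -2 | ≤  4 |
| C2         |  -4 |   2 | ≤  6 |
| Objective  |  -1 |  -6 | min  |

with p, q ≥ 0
Feasible point: (0, 0) satisfies every constraint, so the LP is feasible.
Direction d = (1, 2): for each constraint row a, a·d ≤ 0 —
  (4)(1) + (-2)(2) = 0 ≤ 0
  (-4)(1) + (2)(2) = 0 ≤ 0
and d ≥ 0, so (0, 0) + t·d stays feasible for every t ≥ 0. Along this ray z = -p - 6q changes by -13 per unit t, so z → −∞.

The LP is unbounded; z can be made arbitrarily small.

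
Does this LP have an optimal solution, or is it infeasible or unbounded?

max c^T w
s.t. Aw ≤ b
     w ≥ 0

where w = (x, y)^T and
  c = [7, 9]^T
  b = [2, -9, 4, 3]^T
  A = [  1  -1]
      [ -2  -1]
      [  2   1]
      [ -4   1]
One constraint requires 2x + y ≤ 4, while the constraint -2x - y ≤ -9 is equivalent to 2x + y ≥ 9. Together they would need 9 ≤ 2x + y ≤ 4, which is impossible since 9 > 4. No point satisfies all constraints.

The feasible region is empty; the LP is infeasible.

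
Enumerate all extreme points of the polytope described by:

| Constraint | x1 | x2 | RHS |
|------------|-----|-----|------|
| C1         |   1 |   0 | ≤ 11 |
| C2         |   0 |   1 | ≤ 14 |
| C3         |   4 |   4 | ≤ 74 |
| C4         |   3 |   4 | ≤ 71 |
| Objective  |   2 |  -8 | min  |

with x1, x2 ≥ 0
Each vertex is the intersection of two constraint boundaries that also satisfies all remaining constraints:
  x1 = 0 and x2 = 0 → (0, 0)
  x1 = 11 and x2 = 0 → (11, 0)
  x1 = 11 and 4x1 + 4x2 = 74 → (11, 7.5)
  x2 = 14 and 4x1 + 4x2 = 74 → (4.5, 14)
  x2 = 14 and x1 = 0 → (0, 14)

Vertices: (0, 0), (11, 0), (11, 7.5), (4.5, 14), (0, 14)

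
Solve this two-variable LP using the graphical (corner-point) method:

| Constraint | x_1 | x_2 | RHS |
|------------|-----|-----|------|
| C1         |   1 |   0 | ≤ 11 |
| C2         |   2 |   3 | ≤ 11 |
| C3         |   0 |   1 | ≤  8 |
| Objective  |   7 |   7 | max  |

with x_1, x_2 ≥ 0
Each vertex is the intersection of two constraint boundaries that also satisfies all remaining constraints:
  x_1 = 0 and x_2 = 0 → (0, 0)
  2x_1 + 3x_2 = 11 and x_2 = 0 → (5.5, 0)
  2x_1 + 3x_2 = 11 and x_1 = 0 → (0, 3.667)

Evaluating z = 7x_1 + 7x_2 at each vertex:
  (0, 0): z = 0
  (5.5, 0): z = 38.5
  (0, 3.667): z = 25.67

The maximum is at (5.5, 0) with z = 38.5.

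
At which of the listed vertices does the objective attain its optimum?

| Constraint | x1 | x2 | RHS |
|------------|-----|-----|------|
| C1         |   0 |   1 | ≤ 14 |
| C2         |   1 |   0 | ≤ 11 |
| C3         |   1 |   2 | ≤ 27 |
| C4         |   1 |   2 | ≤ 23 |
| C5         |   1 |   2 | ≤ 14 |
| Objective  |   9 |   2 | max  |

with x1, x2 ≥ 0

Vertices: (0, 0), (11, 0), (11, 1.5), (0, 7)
Evaluating z = 9x1 + 2x2 at each vertex:
  (0, 0): z = 0
  (11, 0): z = 99
  (11, 1.5): z = 102
  (0, 7): z = 14

The largest value is z = 102, attained at (11, 1.5).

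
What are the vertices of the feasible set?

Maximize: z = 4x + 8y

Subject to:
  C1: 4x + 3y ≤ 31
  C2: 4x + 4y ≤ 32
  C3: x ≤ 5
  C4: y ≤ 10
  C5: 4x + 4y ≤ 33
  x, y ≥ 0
Each vertex is the intersection of two constraint boundaries that also satisfies all remaining constraints:
  x = 0 and y = 0 → (0, 0)
  x = 5 and y = 0 → (5, 0)
  4x + 4y = 32 and x = 5 → (5, 3)
  4x + 4y = 32 and x = 0 → (0, 8)

Vertices: (0, 0), (5, 0), (5, 3), (0, 8)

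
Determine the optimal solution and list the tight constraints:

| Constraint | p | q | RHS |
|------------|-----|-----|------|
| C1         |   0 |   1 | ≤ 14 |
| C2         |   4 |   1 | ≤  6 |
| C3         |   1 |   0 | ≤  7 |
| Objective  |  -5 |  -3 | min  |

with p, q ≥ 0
Optimal: p = 0, q = 6
Binding: C2, p ≥ 0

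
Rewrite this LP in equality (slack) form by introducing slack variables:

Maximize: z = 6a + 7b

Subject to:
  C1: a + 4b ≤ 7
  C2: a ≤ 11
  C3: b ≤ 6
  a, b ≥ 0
max z = 6a + 7b

s.t.
  a + 4b + s1 = 7
  a + s2 = 11
  b + s3 = 6
  a, b, s1, s2, s3 ≥ 0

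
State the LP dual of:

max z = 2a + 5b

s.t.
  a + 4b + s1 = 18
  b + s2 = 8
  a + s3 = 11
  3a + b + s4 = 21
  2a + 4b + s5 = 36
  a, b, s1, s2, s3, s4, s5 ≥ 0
Minimize: z = 18y1 + 8y2 + 11y3 + 21y4 + 36y5

Subject to:
  C1: -y1 - y3 - 3y4 - 2y5 ≤ -2
  C2: -4y1 - y2 - y4 - 4y5 ≤ -5
  y1, y2, y3, y4, y5 ≥ 0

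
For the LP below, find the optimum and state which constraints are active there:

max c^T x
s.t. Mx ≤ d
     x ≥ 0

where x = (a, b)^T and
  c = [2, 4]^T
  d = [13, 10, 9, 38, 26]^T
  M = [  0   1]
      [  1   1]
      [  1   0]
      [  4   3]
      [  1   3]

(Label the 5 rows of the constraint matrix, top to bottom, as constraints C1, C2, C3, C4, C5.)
Optimal: a = 2, b = 8
Binding: C2, C5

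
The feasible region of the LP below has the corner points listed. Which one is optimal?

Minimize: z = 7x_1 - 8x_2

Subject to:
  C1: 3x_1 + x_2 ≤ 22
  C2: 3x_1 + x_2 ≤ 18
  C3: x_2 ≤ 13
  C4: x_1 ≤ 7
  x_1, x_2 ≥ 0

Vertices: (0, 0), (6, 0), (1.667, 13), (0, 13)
Evaluating z = 7x_1 - 8x_2 at each vertex:
  (0, 0): z = 0
  (6, 0): z = 42
  (1.667, 13): z = -92.33
  (0, 13): z = -104

The smallest value is z = -104, attained at (0, 13).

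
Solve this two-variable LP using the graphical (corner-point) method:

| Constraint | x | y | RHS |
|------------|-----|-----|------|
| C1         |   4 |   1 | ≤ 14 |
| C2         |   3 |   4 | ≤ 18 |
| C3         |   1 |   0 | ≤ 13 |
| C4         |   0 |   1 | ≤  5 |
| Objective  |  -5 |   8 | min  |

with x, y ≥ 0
x = 3.5, y = 0, z = -17.5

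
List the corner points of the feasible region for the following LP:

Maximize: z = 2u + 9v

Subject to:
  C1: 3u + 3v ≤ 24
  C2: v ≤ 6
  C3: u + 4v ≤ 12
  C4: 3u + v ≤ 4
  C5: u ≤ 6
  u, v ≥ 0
Each vertex is the intersection of two constraint boundaries that also satisfies all remaining constraints:
  u = 0 and v = 0 → (0, 0)
  3u + v = 4 and v = 0 → (1.333, 0)
  u + 4v = 12 and 3u + v = 4 → (0.3636, 2.909)
  u + 4v = 12 and u = 0 → (0, 3)

Vertices: (0, 0), (1.333, 0), (0.3636, 2.909), (0, 3)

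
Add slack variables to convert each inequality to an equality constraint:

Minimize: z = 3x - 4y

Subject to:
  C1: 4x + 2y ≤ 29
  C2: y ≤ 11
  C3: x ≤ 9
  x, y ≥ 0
min z = 3x - 4y

s.t.
  4x + 2y + s1 = 29
  y + s2 = 11
  x + s3 = 9
  x, y, s1, s2, s3 ≥ 0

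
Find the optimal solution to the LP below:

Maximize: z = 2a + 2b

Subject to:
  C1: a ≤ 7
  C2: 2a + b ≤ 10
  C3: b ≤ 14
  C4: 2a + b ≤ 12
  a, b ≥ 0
Each vertex is the intersection of two constraint boundaries that also satisfies all remaining constraints:
  a = 0 and b = 0 → (0, 0)
  2a + b = 10 and b = 0 → (5, 0)
  2a + b = 10 and a = 0 → (0, 10)

Evaluating z = 2a + 2b at each vertex:
  (0, 0): z = 0
  (5, 0): z = 10
  (0, 10): z = 20

The maximum is at (0, 10) with z = 20.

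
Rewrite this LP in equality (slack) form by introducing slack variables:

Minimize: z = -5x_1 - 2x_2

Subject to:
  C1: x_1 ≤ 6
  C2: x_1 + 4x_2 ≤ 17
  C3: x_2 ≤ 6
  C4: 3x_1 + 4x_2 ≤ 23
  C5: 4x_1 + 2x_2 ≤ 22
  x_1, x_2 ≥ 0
min z = -5x_1 - 2x_2

s.t.
  x_1 + s1 = 6
  x_1 + 4x_2 + s2 = 17
  x_2 + s3 = 6
  3x_1 + 4x_2 + s4 = 23
  4x_1 + 2x_2 + s5 = 22
  x_1, x_2, s1, s2, s3, s4, s5 ≥ 0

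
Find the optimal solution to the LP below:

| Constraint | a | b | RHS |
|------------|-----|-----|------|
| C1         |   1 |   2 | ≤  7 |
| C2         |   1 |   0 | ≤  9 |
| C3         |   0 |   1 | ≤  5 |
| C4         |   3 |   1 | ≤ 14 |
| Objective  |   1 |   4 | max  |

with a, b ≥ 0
Each vertex is the intersection of two constraint boundaries that also satisfies all remaining constraints:
  a = 0 and b = 0 → (0, 0)
  3a + b = 14 and b = 0 → (4.667, 0)
  a + 2b = 7 and 3a + b = 14 → (4.2, 1.4)
  a + 2b = 7 and a = 0 → (0, 3.5)

Evaluating z = a + 4b at each vertex:
  (0, 0): z = 0
  (4.667, 0): z = 4.667
  (4.2, 1.4): z = 9.8
  (0, 3.5): z = 14

The maximum is at (0, 3.5) with z = 14.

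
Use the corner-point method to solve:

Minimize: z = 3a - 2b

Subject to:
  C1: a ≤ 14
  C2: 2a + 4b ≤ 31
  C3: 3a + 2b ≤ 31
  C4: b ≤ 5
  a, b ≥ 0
a = 0, b = 5, z = -10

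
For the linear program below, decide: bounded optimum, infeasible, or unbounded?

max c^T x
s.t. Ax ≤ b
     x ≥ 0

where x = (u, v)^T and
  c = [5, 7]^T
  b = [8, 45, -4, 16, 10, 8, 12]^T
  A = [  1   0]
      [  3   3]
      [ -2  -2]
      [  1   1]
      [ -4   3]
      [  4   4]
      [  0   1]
The point (0, 2) satisfies every constraint, so the LP is feasible; the constraints give u ≤ 8 and v ≤ 12, which with u, v ≥ 0 keep the feasible region inside a bounded box. A feasible, bounded LP attains a finite optimum at a vertex.

Evaluating z = 5u + 7v at each vertex:
  (2, 0): z = 10
  (0, 2): z = 14

Feasible with finite optimum z* = 14 at (0, 2).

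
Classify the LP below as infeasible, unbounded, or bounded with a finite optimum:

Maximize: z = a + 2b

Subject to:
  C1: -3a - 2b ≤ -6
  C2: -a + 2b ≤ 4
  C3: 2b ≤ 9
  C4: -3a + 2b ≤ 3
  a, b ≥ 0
Feasible point: (2, 0) satisfies every constraint, so the LP is feasible.
Direction d = (1, 0): for each constraint row a, a·d ≤ 0 —
  (-3)(1) + (-2)(0) = -3 ≤ 0
  (-1)(1) + (2)(0) = -1 ≤ 0
  (0)(1) + (2)(0) = 0 ≤ 0
  (-3)(1) + (2)(0) = -3 ≤ 0
and d ≥ 0, so (2, 0) + t·d stays feasible for every t ≥ 0. Along this ray z = a + 2b changes by 1 per unit t, so z → +∞.

Unbounded — the objective can increase without bound over the feasible region.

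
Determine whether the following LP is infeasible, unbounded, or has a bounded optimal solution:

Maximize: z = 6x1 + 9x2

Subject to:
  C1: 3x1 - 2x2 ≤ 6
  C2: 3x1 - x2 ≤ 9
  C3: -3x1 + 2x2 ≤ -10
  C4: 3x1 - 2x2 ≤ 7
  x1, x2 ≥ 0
C1 requires 3x1 - 2x2 ≤ 6, while C3 (-3x1 + 2x2 ≤ -10) is equivalent to 3x1 - 2x2 ≥ 10. Together they would need 10 ≤ 3x1 - 2x2 ≤ 6, which is impossible since 10 > 6. No point satisfies all constraints.

The feasible region is empty; the LP is infeasible.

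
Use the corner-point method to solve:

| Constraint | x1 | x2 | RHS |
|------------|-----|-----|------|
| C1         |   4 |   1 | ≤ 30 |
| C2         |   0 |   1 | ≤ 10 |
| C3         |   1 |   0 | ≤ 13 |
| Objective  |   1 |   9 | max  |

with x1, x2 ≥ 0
Each vertex is the intersection of two constraint boundaries that also satisfies all remaining constraints:
  x1 = 0 and x2 = 0 → (0, 0)
  4x1 + x2 = 30 and x2 = 0 → (7.5, 0)
  4x1 + x2 = 30 and x2 = 10 → (5, 10)
  x2 = 10 and x1 = 0 → (0, 10)

Evaluating z = x1 + 9x2 at each vertex:
  (0, 0): z = 0
  (7.5, 0): z = 7.5
  (5, 10): z = 95
  (0, 10): z = 90

The maximum is at (5, 10) with z = 95.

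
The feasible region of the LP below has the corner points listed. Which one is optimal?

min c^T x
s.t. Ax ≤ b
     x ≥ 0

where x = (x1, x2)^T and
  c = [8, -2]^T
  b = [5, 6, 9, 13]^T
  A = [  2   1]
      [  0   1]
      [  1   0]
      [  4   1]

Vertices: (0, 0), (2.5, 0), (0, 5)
(0, 5) with z = -10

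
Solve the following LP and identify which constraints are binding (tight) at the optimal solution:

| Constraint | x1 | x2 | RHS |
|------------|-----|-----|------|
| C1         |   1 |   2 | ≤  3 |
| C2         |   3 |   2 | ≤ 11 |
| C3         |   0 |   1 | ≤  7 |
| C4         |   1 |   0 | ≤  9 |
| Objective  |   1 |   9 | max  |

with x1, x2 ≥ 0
Optimal: x1 = 0, x2 = 1.5
Binding: C1, x1 ≥ 0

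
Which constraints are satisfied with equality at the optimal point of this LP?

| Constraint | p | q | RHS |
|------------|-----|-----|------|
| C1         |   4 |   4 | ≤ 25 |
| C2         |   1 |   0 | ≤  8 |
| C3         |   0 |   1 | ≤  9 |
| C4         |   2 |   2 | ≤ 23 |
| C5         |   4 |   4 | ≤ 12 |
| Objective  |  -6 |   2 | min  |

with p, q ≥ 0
Optimal: p = 3, q = 0
Binding: C5, q ≥ 0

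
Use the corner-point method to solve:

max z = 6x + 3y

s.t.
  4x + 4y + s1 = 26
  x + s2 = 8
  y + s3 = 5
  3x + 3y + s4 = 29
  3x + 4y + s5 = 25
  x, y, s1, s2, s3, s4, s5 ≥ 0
x = 6.5, y = 0, z = 39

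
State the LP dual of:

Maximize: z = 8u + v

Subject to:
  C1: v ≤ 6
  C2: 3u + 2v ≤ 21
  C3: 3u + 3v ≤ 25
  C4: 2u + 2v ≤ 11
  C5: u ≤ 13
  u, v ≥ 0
Minimize: z = 6y1 + 21y2 + 25y3 + 11y4 + 13y5

Subject to:
  C1: -3y2 - 3y3 - 2y4 - y5 ≤ -8
  C2: -y1 - 2y2 - 3y3 - 2y4 ≤ -1
  y1, y2, y3, y4, y5 ≥ 0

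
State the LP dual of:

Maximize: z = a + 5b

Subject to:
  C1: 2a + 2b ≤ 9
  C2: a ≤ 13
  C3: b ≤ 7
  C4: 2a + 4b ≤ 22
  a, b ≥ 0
Minimize: z = 9y1 + 13y2 + 7y3 + 22y4

Subject to:
  C1: -2y1 - y2 - 2y4 ≤ -1
  C2: -2y1 - y3 - 4y4 ≤ -5
  y1, y2, y3, y4 ≥ 0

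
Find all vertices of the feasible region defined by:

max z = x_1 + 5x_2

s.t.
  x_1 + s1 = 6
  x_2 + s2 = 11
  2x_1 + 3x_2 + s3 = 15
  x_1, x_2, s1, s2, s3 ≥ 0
Each vertex is the intersection of two constraint boundaries that also satisfies all remaining constraints:
  x_1 = 0 and x_2 = 0 → (0, 0)
  x_1 = 6 and x_2 = 0 → (6, 0)
  x_1 = 6 and 2x_1 + 3x_2 = 15 → (6, 1)
  2x_1 + 3x_2 = 15 and x_1 = 0 → (0, 5)

Vertices: (0, 0), (6, 0), (6, 1), (0, 5)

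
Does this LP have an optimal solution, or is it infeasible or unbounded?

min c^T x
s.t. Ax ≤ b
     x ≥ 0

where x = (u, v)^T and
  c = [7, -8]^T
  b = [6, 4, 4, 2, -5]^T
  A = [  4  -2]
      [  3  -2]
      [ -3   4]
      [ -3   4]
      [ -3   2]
One constraint requires 3u - 2v ≤ 4, while the constraint -3u + 2v ≤ -5 is equivalent to 3u - 2v ≥ 5. Together they would need 5 ≤ 3u - 2v ≤ 4, which is impossible since 5 > 4. No point satisfies all constraints.

The feasible region is empty; the LP is infeasible.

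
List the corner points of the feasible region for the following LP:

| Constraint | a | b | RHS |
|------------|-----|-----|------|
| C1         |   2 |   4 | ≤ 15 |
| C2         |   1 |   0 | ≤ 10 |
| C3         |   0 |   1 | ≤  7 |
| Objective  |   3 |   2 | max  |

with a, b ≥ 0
Each vertex is the intersection of two constraint boundaries that also satisfies all remaining constraints:
  a = 0 and b = 0 → (0, 0)
  2a + 4b = 15 and b = 0 → (7.5, 0)
  2a + 4b = 15 and a = 0 → (0, 3.75)

Vertices: (0, 0), (7.5, 0), (0, 3.75)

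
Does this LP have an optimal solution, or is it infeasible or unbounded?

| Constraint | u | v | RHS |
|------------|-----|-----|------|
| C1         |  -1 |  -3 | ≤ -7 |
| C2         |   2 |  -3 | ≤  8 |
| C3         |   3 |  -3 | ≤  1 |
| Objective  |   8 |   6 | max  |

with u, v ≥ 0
Feasible point: (0, 3) satisfies every constraint, so the LP is feasible.
Direction d = (0, 1): for each constraint row a, a·d ≤ 0 —
  (-1)(0) + (-3)(1) = -3 ≤ 0
  (2)(0) + (-3)(1) = -3 ≤ 0
  (3)(0) + (-3)(1) = -3 ≤ 0
and d ≥ 0, so (0, 3) + t·d stays feasible for every t ≥ 0. Along this ray z = 8u + 6v changes by 6 per unit t, so z → +∞.

Unbounded: there is a feasible ray along which z → +∞.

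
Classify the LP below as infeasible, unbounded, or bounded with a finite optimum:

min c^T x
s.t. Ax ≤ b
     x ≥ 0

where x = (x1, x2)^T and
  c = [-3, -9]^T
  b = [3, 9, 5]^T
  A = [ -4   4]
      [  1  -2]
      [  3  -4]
Feasible point: (0, 0) satisfies every constraint, so the LP is feasible.
Direction d = (1, 1): for each constraint row a, a·d ≤ 0 —
  (-4)(1) + (4)(1) = 0 ≤ 0
  (1)(1) + (-2)(1) = -1 ≤ 0
  (3)(1) + (-4)(1) = -1 ≤ 0
and d ≥ 0, so (0, 0) + t·d stays feasible for every t ≥ 0. Along this ray z = -3x1 - 9x2 changes by -12 per unit t, so z → −∞.

Unbounded: there is a feasible ray along which z → −∞.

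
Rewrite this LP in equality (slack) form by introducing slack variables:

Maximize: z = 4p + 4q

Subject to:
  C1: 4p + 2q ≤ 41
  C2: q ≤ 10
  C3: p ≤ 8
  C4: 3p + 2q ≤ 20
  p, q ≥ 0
max z = 4p + 4q

s.t.
  4p + 2q + s1 = 41
  q + s2 = 10
  p + s3 = 8
  3p + 2q + s4 = 20
  p, q, s1, s2, s3, s4 ≥ 0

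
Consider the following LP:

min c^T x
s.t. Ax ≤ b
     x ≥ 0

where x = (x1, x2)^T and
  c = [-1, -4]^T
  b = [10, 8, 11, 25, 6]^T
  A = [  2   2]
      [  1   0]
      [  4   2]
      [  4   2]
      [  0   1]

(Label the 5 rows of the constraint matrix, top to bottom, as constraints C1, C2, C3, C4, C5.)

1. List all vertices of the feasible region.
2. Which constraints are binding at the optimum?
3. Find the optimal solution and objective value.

1. (0, 0), (2.75, 0), (0.5, 4.5), (0, 5)
2. C1, x1 ≥ 0
3. x1 = 0, x2 = 5, z = -20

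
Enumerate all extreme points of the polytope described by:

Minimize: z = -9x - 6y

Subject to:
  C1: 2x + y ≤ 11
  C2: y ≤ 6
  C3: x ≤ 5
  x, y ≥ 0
Each vertex is the intersection of two constraint boundaries that also satisfies all remaining constraints:
  x = 0 and y = 0 → (0, 0)
  x = 5 and y = 0 → (5, 0)
  2x + y = 11 and x = 5 → (5, 1)
  2x + y = 11 and y = 6 → (2.5, 6)
  y = 6 and x = 0 → (0, 6)

Vertices: (0, 0), (5, 0), (5, 1), (2.5, 6), (0, 6)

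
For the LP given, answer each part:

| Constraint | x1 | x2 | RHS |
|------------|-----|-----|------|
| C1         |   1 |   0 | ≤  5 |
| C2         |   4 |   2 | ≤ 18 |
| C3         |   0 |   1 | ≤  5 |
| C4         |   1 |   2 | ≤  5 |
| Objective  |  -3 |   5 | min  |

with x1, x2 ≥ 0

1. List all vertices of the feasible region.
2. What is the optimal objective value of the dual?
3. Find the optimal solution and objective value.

1. (0, 0), (4.5, 0), (4.333, 0.3333), (0, 2.5)
2. -13.5 (by strong duality, equal to the primal optimum)
3. x1 = 4.5, x2 = 0, z = -13.5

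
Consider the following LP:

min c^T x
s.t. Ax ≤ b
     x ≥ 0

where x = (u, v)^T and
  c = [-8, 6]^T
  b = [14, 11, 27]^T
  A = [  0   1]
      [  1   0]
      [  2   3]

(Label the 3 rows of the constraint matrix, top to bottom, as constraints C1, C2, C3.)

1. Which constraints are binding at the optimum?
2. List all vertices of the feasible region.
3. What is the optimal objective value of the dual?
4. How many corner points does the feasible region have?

1. C2, v ≥ 0
2. (0, 0), (11, 0), (11, 1.667), (0, 9)
3. -88 (by strong duality, equal to the primal optimum)
4. 4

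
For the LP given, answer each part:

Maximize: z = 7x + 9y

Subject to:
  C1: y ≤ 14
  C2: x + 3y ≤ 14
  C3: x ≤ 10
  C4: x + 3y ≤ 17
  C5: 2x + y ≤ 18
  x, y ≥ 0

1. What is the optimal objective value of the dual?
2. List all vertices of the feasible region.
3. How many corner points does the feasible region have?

1. 74 (by strong duality, equal to the primal optimum)
2. (0, 0), (9, 0), (8, 2), (0, 4.667)
3. 4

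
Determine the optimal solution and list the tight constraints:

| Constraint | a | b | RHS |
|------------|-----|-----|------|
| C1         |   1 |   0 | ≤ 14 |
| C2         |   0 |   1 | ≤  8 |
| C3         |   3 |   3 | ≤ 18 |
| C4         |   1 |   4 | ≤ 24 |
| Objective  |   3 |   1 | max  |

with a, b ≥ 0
Optimal: a = 6, b = 0
Slack at optimum:
  C1: slack = 8
  C2: slack = 8
  C3: slack = 0 (binding)
  C4: slack = 18
  a ≥ 0: a = 6
  b ≥ 0: b = 0 (binding)
Binding constraints: C3, b ≥ 0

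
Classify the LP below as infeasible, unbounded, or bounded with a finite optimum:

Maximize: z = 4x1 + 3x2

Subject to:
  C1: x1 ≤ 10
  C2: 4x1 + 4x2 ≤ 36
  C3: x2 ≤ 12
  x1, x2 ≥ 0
The point (9, 0) satisfies every constraint, so the LP is feasible; the constraints give x1 ≤ 10 and x2 ≤ 12, which with x1, x2 ≥ 0 keep the feasible region inside a bounded box. A feasible, bounded LP attains a finite optimum at a vertex.

Bounded optimum: z* = 36 at (9, 0).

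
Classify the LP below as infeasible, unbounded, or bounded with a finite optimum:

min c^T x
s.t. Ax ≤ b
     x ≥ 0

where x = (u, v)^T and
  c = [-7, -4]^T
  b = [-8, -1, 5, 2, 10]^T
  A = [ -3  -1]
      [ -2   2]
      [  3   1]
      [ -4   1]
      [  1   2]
One constraint requires 3u + v ≤ 5, while the constraint -3u - v ≤ -8 is equivalent to 3u + v ≥ 8. Together they would need 8 ≤ 3u + v ≤ 5, which is impossible since 8 > 5. No point satisfies all constraints.

The feasible region is empty; the LP is infeasible.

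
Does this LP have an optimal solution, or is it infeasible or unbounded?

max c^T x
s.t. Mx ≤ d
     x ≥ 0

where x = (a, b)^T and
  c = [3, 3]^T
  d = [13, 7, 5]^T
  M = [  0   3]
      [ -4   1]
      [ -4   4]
Feasible point: (0, 0) satisfies every constraint, so the LP is feasible.
Direction d = (1, 0): for each constraint row a, a·d ≤ 0 —
  (0)(1) + (3)(0) = 0 ≤ 0
  (-4)(1) + (1)(0) = -4 ≤ 0
  (-4)(1) + (4)(0) = -4 ≤ 0
and d ≥ 0, so (0, 0) + t·d stays feasible for every t ≥ 0. Along this ray z = 3a + 3b changes by 3 per unit t, so z → +∞.

The LP is unbounded; z can be made arbitrarily large.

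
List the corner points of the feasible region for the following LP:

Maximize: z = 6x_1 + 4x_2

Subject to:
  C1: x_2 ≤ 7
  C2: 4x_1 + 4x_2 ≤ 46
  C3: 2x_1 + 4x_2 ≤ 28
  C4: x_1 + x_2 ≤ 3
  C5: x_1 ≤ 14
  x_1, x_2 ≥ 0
Each vertex is the intersection of two constraint boundaries that also satisfies all remaining constraints:
  x_1 = 0 and x_2 = 0 → (0, 0)
  x_1 + x_2 = 3 and x_2 = 0 → (3, 0)
  x_1 + x_2 = 3 and x_1 = 0 → (0, 3)

Vertices: (0, 0), (3, 0), (0, 3)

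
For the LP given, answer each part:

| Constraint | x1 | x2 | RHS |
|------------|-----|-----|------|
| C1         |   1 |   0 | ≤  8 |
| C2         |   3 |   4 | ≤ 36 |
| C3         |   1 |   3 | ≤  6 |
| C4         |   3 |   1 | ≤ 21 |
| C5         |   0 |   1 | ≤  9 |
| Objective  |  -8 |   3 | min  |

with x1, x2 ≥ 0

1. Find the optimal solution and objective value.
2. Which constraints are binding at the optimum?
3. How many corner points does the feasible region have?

1. x1 = 6, x2 = 0, z = -48
2. C3, x2 ≥ 0
3. 3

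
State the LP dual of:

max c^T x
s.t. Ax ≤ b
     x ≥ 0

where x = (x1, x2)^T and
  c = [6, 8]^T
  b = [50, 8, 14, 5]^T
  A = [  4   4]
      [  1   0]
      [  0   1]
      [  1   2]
Minimize: z = 50y1 + 8y2 + 14y3 + 5y4

Subject to:
  C1: -4y1 - y2 - y4 ≤ -6
  C2: -4y1 - y3 - 2y4 ≤ -8
  y1, y2, y3, y4 ≥ 0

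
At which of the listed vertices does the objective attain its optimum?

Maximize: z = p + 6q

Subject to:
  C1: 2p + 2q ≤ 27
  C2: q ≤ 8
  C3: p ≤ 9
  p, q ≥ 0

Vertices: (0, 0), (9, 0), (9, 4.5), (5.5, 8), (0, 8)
(5.5, 8) with z = 53.5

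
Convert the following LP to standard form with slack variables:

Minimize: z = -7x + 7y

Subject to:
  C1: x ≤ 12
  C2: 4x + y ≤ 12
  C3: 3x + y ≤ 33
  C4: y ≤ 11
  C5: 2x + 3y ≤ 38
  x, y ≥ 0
min z = -7x + 7y

s.t.
  x + s1 = 12
  4x + y + s2 = 12
  3x + y + s3 = 33
  y + s4 = 11
  2x + 3y + s5 = 38
  x, y, s1, s2, s3, s4, s5 ≥ 0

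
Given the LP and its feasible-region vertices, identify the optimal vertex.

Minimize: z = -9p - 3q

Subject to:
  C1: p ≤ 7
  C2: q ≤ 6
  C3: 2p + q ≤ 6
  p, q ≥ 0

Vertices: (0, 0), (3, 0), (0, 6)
Evaluating z = -9p - 3q at each vertex:
  (0, 0): z = 0
  (3, 0): z = -27
  (0, 6): z = -18

The smallest value is z = -27, attained at (3, 0).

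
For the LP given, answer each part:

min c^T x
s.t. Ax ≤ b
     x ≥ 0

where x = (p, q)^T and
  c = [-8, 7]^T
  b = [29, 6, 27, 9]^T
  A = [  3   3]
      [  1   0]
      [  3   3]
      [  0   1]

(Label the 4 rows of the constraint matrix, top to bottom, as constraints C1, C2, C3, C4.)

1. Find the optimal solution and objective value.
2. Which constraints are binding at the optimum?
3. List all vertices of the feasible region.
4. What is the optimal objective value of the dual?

1. p = 6, q = 0, z = -48
2. C2, q ≥ 0
3. (0, 0), (6, 0), (6, 3), (0, 9)
4. -48 (by strong duality, equal to the primal optimum)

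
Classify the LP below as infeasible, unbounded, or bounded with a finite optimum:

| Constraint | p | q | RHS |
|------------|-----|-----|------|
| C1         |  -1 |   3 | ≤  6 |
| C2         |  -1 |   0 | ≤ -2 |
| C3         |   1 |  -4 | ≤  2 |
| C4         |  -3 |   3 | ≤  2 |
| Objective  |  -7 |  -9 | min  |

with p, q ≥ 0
Feasible point: (2, 0) satisfies every constraint, so the LP is feasible.
Direction d = (3, 1): for each constraint row a, a·d ≤ 0 —
  (-1)(3) + (3)(1) = 0 ≤ 0
  (-1)(3) + (0)(1) = -3 ≤ 0
  (1)(3) + (-4)(1) = -1 ≤ 0
  (-3)(3) + (3)(1) = -6 ≤ 0
and d ≥ 0, so (2, 0) + t·d stays feasible for every t ≥ 0. Along this ray z = -7p - 9q changes by -30 per unit t, so z → −∞.

The LP is unbounded; z can be made arbitrarily small.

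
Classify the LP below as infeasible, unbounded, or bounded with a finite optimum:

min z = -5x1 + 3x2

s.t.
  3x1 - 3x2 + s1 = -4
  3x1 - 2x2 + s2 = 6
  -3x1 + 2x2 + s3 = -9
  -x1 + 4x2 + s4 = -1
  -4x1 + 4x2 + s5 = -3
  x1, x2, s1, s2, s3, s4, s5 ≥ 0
The row 3x1 - 2x2 + s2 = 6 with s2 ≥ 0 requires 3x1 - 2x2 ≤ 6, while the row -3x1 + 2x2 + s3 = -9 with s3 ≥ 0 is equivalent to 3x1 - 2x2 ≥ 9. Together they would need 9 ≤ 3x1 - 2x2 ≤ 6, which is impossible since 9 > 6. No point satisfies all constraints.

Infeasible — the constraint set is empty.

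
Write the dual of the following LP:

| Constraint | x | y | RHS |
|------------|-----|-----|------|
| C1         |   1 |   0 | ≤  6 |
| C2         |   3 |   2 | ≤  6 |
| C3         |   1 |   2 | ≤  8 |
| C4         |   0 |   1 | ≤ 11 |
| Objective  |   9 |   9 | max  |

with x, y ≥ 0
Minimize: z = 6y1 + 6y2 + 8y3 + 11y4

Subject to:
  C1: -y1 - 3y2 - y3 ≤ -9
  C2: -2y2 - 2y3 - y4 ≤ -9
  y1, y2, y3, y4 ≥ 0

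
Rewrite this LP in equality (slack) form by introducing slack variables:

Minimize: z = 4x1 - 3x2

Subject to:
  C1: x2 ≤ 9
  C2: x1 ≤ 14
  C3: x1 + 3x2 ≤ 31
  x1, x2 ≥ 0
min z = 4x1 - 3x2

s.t.
  x2 + s1 = 9
  x1 + s2 = 14
  x1 + 3x2 + s3 = 31
  x1, x2, s1, s2, s3 ≥ 0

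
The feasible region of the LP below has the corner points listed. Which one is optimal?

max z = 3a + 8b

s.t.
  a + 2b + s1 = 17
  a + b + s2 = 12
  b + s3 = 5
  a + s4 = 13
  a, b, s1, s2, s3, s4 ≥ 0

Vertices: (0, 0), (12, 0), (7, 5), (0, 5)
(7, 5) with z = 61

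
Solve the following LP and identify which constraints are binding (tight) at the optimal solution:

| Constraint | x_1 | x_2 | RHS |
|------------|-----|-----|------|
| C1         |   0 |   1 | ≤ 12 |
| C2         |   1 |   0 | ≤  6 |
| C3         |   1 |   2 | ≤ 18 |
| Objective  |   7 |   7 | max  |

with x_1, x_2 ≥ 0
Optimal: x_1 = 6, x_2 = 6
Slack at optimum:
  C1: slack = 6
  C2: slack = 0 (binding)
  C3: slack = 0 (binding)
  x_1 ≥ 0: x_1 = 6
  x_2 ≥ 0: x_2 = 6
Binding constraints: C2, C3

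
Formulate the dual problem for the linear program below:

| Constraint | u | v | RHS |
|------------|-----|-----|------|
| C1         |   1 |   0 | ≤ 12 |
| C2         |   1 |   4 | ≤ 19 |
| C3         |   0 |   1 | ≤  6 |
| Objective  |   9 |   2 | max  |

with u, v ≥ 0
Minimize: z = 12y1 + 19y2 + 6y3

Subject to:
  C1: -y1 - y2 ≤ -9
  C2: -4y2 - y3 ≤ -2
  y1, y2, y3 ≥ 0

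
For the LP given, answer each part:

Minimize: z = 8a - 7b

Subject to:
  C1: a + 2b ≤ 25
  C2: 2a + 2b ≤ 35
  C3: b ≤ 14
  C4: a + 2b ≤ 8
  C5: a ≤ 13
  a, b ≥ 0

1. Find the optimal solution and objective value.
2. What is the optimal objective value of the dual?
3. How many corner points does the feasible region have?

1. a = 0, b = 4, z = -28
2. -28 (by strong duality, equal to the primal optimum)
3. 3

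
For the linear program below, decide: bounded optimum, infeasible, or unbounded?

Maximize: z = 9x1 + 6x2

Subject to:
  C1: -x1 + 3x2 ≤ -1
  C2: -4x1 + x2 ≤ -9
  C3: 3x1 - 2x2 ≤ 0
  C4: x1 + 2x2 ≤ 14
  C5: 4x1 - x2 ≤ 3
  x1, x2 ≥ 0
C5 requires 4x1 - x2 ≤ 3, while C2 (-4x1 + x2 ≤ -9) is equivalent to 4x1 - x2 ≥ 9. Together they would need 9 ≤ 4x1 - x2 ≤ 3, which is impossible since 9 > 3. No point satisfies all constraints.

Infeasible: no point satisfies all constraints simultaneously.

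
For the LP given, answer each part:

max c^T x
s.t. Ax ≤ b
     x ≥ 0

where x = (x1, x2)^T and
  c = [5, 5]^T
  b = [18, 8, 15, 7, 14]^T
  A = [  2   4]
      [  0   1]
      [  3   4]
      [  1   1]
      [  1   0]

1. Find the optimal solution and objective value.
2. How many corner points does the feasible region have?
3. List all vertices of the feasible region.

1. x1 = 5, x2 = 0, z = 25
2. 3
3. (0, 0), (5, 0), (0, 3.75)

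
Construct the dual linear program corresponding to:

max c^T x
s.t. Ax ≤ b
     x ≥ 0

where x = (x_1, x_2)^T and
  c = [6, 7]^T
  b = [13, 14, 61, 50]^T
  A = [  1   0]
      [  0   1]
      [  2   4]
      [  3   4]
Minimize: z = 13y1 + 14y2 + 61y3 + 50y4

Subject to:
  C1: -y1 - 2y3 - 3y4 ≤ -6
  C2: -y2 - 4y3 - 4y4 ≤ -7
  y1, y2, y3, y4 ≥ 0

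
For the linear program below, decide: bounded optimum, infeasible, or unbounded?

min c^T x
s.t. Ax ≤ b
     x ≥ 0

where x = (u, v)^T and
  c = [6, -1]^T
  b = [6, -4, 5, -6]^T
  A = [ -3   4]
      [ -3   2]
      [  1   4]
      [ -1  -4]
One constraint requires u + 4v ≤ 5, while the constraint -u - 4v ≤ -6 is equivalent to u + 4v ≥ 6. Together they would need 6 ≤ u + 4v ≤ 5, which is impossible since 6 > 5. No point satisfies all constraints.

The feasible region is empty; the LP is infeasible.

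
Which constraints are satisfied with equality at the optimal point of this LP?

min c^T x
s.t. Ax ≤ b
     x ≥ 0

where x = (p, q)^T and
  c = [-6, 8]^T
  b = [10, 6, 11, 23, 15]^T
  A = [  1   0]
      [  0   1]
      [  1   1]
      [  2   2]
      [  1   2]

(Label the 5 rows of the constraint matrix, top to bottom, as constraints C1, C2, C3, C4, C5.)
Optimal: p = 10, q = 0
Slack at optimum:
  C1: slack = 0 (binding)
  C2: slack = 6
  C3: slack = 1
  C4: slack = 3
  C5: slack = 5
  p ≥ 0: p = 10
  q ≥ 0: q = 0 (binding)
Binding constraints: C1, q ≥ 0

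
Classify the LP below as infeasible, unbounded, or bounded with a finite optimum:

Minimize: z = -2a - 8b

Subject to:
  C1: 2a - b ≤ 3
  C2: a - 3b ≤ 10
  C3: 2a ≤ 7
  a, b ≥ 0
Feasible point: (0, 0) satisfies every constraint, so the LP is feasible.
Direction d = (0, 1): for each constraint row a, a·d ≤ 0 —
  (2)(0) + (-1)(1) = -1 ≤ 0
  (1)(0) + (-3)(1) = -3 ≤ 0
  (2)(0) + (0)(1) = 0 ≤ 0
and d ≥ 0, so (0, 0) + t·d stays feasible for every t ≥ 0. Along this ray z = -2a - 8b changes by -8 per unit t, so z → −∞.

Unbounded — the objective can decrease without bound over the feasible region.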